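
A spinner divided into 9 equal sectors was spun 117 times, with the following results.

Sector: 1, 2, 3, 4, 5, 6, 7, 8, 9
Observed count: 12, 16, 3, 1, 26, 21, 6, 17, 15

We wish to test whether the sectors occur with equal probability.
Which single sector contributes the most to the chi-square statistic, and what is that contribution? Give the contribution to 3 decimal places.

5, 13.000

Under H₀ each category has probability 1/9, so each expected count is 117/9 = 13.
χ² = (12−13)²/13 + (16−13)²/13 + (3−13)²/13 + (1−13)²/13 + (26−13)²/13 + (21−13)²/13 + (6−13)²/13 + (17−13)²/13 + (15−13)²/13
   = 0.0769 + 0.6923 + 7.6923 + 11.0769 + 13.0000 + 4.9231 + 3.7692 + 1.2308 + 0.3077
The largest term is for 5: 13.000.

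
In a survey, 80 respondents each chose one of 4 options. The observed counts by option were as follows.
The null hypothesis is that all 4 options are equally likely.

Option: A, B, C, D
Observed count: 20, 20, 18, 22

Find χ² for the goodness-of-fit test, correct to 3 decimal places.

0.400

Expected count for each of the 4 categories: 80/4 = 20.
χ² = (20−20)²/20 + (20−20)²/20 + (18−20)²/20 + (22−20)²/20
   = 0.0000 + 0.0000 + 0.2000 + 0.2000
Sum = 0.400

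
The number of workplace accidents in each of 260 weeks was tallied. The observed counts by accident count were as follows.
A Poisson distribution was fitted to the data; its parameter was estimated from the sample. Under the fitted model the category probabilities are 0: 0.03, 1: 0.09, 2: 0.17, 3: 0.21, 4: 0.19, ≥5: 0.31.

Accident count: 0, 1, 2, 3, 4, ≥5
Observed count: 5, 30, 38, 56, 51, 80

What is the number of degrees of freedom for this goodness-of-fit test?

There are k = 6 categories and 1 parameter estimated from the data, so df = 6 − 1 − 1 = 4.

4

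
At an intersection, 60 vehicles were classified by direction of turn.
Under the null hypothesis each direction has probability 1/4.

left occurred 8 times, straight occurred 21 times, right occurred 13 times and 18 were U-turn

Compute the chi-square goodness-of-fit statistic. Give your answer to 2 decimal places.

Under H₀ each category has probability 1/4, so each expected count is 60/4 = 15.
left: (8 − 15)²/15 = 49/15 = 3.267
straight: (21 − 15)²/15 = 36/15 = 2.400
right: (13 − 15)²/15 = 4/15 = 0.267
U-turn: (18 − 15)²/15 = 9/15 = 0.600
Sum = 6.53

6.53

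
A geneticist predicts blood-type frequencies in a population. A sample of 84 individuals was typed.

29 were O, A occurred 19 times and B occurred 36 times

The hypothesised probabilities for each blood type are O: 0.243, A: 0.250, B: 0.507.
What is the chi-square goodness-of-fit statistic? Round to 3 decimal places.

4.823

Expected counts E_i = n·p_i: 84×0.243 = 20.412, 84×0.250 = 21, 84×0.507 = 42.588.
χ² = (29−20.412)²/20.412 + (19−21)²/21 + (36−42.588)²/42.588
   = 3.6133 + 0.1905 + 1.0191
Sum = 4.823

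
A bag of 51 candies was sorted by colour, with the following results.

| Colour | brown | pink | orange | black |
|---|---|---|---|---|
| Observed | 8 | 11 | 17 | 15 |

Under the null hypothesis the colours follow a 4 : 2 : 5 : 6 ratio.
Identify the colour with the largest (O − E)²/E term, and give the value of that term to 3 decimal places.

Ratio total = 17. Expected counts: 51×4/17 = 12, 51×2/17 = 6, 51×5/17 = 15, 51×6/17 = 18.
χ² = (8−12)²/12 + (11−6)²/6 + (17−15)²/15 + (15−18)²/18
   = 1.3333 + 4.1667 + 0.2667 + 0.5000
The largest term is for pink: 4.167.

pink, 4.167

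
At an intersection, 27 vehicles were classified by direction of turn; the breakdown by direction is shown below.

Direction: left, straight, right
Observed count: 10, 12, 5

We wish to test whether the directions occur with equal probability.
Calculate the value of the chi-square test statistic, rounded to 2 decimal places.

2.89

Under H₀ each category has probability 1/3, so each expected count is 27/3 = 9.
left: (10 − 9)²/9 = 1/9 = 0.111
straight: (12 − 9)²/9 = 9/9 = 1.000
right: (5 − 9)²/9 = 16/9 = 1.778
Sum = 2.89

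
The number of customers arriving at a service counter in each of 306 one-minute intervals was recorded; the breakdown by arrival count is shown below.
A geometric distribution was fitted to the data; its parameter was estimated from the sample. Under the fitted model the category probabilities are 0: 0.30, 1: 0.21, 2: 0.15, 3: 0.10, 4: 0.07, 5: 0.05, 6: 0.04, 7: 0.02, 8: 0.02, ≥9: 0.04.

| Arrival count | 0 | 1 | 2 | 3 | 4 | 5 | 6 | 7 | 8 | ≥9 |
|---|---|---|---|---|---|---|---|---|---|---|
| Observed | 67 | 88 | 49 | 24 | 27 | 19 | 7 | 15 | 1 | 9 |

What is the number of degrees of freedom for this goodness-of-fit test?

There are k = 10 categories and 1 parameter estimated from the data, so df = 10 − 1 − 1 = 8.

8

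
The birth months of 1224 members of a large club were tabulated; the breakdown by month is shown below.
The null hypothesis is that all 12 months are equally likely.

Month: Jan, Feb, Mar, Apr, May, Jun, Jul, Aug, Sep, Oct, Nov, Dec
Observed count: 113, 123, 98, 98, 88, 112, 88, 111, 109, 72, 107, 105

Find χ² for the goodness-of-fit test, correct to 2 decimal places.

21.08

Expected count for each of the 12 categories: 1224/12 = 102.
Jan: (113 − 102)²/102 = 121/102 = 1.186
Feb: (123 − 102)²/102 = 441/102 = 4.324
Mar: (98 − 102)²/102 = 16/102 = 0.157
Apr: (98 − 102)²/102 = 16/102 = 0.157
May: (88 − 102)²/102 = 196/102 = 1.922
Jun: (112 − 102)²/102 = 100/102 = 0.980
Jul: (88 − 102)²/102 = 196/102 = 1.922
Aug: (111 − 102)²/102 = 81/102 = 0.794
Sep: (109 − 102)²/102 = 49/102 = 0.480
Oct: (72 − 102)²/102 = 900/102 = 8.824
Nov: (107 − 102)²/102 = 25/102 = 0.245
Dec: (105 − 102)²/102 = 9/102 = 0.088
Sum = 21.08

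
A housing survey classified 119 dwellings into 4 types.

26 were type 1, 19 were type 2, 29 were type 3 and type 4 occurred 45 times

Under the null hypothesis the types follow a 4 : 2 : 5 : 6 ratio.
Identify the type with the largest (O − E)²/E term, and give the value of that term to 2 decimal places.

Ratio total = 17. Expected counts: 119×4/17 = 28, 119×2/17 = 14, 119×5/17 = 35, 119×6/17 = 42.
type 1: (26 − 28)²/28 = 4/28 = 0.143
type 2: (19 − 14)²/14 = 25/14 = 1.786
type 3: (29 − 35)²/35 = 36/35 = 1.029
type 4: (45 − 42)²/42 = 9/42 = 0.214
The largest term is for type 2: 1.79.

type 2, 1.79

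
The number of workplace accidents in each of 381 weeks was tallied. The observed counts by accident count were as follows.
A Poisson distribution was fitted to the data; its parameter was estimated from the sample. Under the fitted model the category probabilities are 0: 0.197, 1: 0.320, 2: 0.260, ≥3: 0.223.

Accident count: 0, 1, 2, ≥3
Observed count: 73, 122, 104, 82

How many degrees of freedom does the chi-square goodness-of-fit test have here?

2

There are k = 4 categories and 1 parameter estimated from the data, so df = 4 − 1 − 1 = 2.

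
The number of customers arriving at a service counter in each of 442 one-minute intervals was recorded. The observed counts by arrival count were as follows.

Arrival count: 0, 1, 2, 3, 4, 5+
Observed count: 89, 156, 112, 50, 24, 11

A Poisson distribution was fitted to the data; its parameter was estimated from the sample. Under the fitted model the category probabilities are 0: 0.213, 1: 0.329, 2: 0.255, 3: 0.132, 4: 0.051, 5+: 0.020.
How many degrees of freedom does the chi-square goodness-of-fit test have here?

There are k = 6 categories and 1 parameter estimated from the data, so df = 6 − 1 − 1 = 4.

4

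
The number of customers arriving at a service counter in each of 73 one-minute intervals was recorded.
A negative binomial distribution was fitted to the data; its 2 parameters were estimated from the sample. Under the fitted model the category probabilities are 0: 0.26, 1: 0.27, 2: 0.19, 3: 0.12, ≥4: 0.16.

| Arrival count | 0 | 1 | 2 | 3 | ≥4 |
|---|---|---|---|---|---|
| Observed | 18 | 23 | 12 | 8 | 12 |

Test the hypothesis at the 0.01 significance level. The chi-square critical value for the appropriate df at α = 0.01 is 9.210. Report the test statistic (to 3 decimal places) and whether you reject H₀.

Expected counts E_i = n·p_i: 73×0.26 = 18.98, 73×0.27 = 19.71, 73×0.19 = 13.87, 73×0.12 = 8.76, 73×0.16 = 11.68.
0: (18 − 18.98)²/18.98 = 0.9604/18.98 = 0.0506
1: (23 − 19.71)²/19.71 = 10.8241/19.71 = 0.5492
2: (12 − 13.87)²/13.87 = 3.4969/13.87 = 0.2521
3: (8 − 8.76)²/8.76 = 0.5776/8.76 = 0.0659
≥4: (12 − 11.68)²/11.68 = 0.1024/11.68 = 0.0088
Sum = 0.927
df = 2. Since 0.927 < 9.210, we do not reject H₀.

0.927; do not reject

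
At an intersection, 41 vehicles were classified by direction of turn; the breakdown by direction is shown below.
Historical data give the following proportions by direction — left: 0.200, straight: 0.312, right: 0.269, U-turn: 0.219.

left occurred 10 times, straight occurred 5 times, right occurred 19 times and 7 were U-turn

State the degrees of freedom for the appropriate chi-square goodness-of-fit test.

3

There are k = 4 categories and no parameters were estimated from the data, so df = 4 − 1 = 3.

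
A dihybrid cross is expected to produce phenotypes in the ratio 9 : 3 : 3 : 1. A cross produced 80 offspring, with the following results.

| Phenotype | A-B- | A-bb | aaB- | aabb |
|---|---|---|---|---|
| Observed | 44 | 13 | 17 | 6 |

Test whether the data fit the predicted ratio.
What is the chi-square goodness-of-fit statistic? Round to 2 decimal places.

0.76

Ratio total = 16. Expected counts: 80×9/16 = 45, 80×3/16 = 15, 80×3/16 = 15, 80×1/16 = 5.
cat         O        E   (O−E)²/E
A-B-       44       45      0.022
A-bb       13       15      0.267
aaB-       17       15      0.267
aabb        6        5      0.200
Sum = 0.76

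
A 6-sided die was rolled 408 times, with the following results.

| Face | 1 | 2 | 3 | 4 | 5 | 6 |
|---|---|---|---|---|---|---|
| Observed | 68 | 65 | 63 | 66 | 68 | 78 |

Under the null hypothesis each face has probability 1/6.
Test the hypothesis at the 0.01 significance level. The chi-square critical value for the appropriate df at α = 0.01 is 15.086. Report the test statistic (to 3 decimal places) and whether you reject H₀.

Under H₀ each category has probability 1/6, so each expected count is 408/6 = 68.
χ² = (68−68)²/68 + (65−68)²/68 + (63−68)²/68 + (66−68)²/68 + (68−68)²/68 + (78−68)²/68
   = 0.0000 + 0.1324 + 0.3676 + 0.0588 + 0.0000 + 1.4706
Sum = 2.029
df = 5. Since 2.029 < 15.086, we do not reject H₀.

2.029; do not reject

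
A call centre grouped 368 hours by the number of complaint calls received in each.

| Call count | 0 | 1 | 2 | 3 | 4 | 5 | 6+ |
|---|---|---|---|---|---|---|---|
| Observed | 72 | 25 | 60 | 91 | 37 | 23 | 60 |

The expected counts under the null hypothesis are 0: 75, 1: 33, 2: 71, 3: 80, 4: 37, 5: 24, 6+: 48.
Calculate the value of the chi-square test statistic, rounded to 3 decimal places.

8.318

χ² = (72−75)²/75 + (25−33)²/33 + (60−71)²/71 + (91−80)²/80 + (37−37)²/37 + (23−24)²/24 + (60−48)²/48
   = 0.1200 + 1.9394 + 1.7042 + 1.5125 + 0.0000 + 0.0417 + 3.0000
Sum = 8.318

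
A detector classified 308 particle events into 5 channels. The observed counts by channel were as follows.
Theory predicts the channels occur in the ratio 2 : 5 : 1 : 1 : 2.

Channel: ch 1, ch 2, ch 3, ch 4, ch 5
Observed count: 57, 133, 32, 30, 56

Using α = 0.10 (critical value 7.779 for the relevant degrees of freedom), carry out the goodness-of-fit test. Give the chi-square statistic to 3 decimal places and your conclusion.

1.082; do not reject

Ratio total = 11. Expected counts: 308×2/11 = 56, 308×5/11 = 140, 308×1/11 = 28, 308×1/11 = 28, 308×2/11 = 56.
ch 1: (57 − 56)²/56 = 1/56 = 0.0179
ch 2: (133 − 140)²/140 = 49/140 = 0.3500
ch 3: (32 − 28)²/28 = 16/28 = 0.5714
ch 4: (30 − 28)²/28 = 4/28 = 0.1429
ch 5: (56 − 56)²/56 = 0/56 = 0.0000
Sum = 1.082
df = 4. Since 1.082 < 7.779, we do not reject H₀.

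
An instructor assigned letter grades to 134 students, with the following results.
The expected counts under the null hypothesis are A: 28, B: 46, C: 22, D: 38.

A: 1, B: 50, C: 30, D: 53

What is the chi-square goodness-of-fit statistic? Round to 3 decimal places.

35.214

χ² = (1−28)²/28 + (50−46)²/46 + (30−22)²/22 + (53−38)²/38
   = 26.0357 + 0.3478 + 2.9091 + 5.9211
Sum = 35.214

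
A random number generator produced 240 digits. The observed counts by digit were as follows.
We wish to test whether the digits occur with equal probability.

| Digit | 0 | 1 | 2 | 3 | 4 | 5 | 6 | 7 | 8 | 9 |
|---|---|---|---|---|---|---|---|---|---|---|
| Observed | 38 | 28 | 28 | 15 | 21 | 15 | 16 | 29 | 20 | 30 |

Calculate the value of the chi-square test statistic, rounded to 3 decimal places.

22.500

Under H₀ each category has probability 1/10, so each expected count is 240/10 = 24.
0: (38 − 24)²/24 = 196/24 = 8.1667
1: (28 − 24)²/24 = 16/24 = 0.6667
2: (28 − 24)²/24 = 16/24 = 0.6667
3: (15 − 24)²/24 = 81/24 = 3.3750
4: (21 − 24)²/24 = 9/24 = 0.3750
5: (15 − 24)²/24 = 81/24 = 3.3750
6: (16 − 24)²/24 = 64/24 = 2.6667
7: (29 − 24)²/24 = 25/24 = 1.0417
8: (20 − 24)²/24 = 16/24 = 0.6667
9: (30 − 24)²/24 = 36/24 = 1.5000
Sum = 22.500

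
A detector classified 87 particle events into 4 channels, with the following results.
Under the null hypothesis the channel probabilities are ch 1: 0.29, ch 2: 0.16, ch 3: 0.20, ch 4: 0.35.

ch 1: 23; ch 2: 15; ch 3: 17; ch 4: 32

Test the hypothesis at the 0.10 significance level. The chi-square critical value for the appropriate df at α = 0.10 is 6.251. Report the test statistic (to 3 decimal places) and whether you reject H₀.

Expected counts E_i = n·p_i: 87×0.29 = 25.23, 87×0.16 = 13.92, 87×0.20 = 17.4, 87×0.35 = 30.45.
cat         O        E   (O−E)²/E
ch 1       23    25.23     0.1971
ch 2       15    13.92     0.0838
ch 3       17     17.4     0.0092
ch 4       32    30.45     0.0789
Sum = 0.369
df = 3. Since 0.369 < 6.251, we do not reject H₀.

0.369; do not reject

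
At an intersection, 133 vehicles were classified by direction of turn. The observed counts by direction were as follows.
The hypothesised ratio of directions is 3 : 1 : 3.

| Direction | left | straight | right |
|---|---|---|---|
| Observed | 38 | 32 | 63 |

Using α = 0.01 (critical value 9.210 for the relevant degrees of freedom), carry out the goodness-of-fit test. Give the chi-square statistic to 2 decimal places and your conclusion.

Ratio total = 7. Expected counts: 133×3/7 = 57, 133×1/7 = 19, 133×3/7 = 57.
cat           O        E   (O−E)²/E
left         38       57      6.333
straight     32       19      8.895
right        63       57      0.632
Sum = 15.86
df = 2. Since 15.86 > 9.210, we reject H₀.

15.86; reject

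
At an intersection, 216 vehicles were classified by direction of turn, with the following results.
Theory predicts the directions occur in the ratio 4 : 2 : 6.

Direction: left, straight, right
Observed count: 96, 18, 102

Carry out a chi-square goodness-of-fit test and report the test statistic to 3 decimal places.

17.333

Ratio total = 12. Expected counts: 216×4/12 = 72, 216×2/12 = 36, 216×6/12 = 108.
χ² = (96−72)²/72 + (18−36)²/36 + (102−108)²/108
   = 8.0000 + 9.0000 + 0.3333
Sum = 17.333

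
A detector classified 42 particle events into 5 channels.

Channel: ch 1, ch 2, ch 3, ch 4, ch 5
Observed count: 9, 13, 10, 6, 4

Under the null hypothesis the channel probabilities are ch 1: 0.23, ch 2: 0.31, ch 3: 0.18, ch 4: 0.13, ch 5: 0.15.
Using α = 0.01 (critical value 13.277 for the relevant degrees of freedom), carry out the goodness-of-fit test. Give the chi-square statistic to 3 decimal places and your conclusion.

Expected counts E_i = n·p_i: 42×0.23 = 9.66, 42×0.31 = 13.02, 42×0.18 = 7.56, 42×0.13 = 5.46, 42×0.15 = 6.3.
ch 1: (9 − 9.66)²/9.66 = 0.4356/9.66 = 0.0451
ch 2: (13 − 13.02)²/13.02 = 0.0004/13.02 = 0.0000
ch 3: (10 − 7.56)²/7.56 = 5.9536/7.56 = 0.7875
ch 4: (6 − 5.46)²/5.46 = 0.2916/5.46 = 0.0534
ch 5: (4 − 6.3)²/6.3 = 5.29/6.3 = 0.8397
Sum = 1.726
df = 4. Since 1.726 < 13.277, we do not reject H₀.

1.726; do not reject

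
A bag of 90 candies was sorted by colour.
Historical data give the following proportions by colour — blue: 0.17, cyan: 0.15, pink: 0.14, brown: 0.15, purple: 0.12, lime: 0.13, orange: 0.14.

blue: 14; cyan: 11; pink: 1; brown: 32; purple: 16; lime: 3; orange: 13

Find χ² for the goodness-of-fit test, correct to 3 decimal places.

45.590

Expected counts E_i = n·p_i: 90×0.17 = 15.3, 90×0.15 = 13.5, 90×0.14 = 12.6, 90×0.15 = 13.5, 90×0.12 = 10.8, 90×0.13 = 11.7, 90×0.14 = 12.6.
χ² = (14−15.3)²/15.3 + (11−13.5)²/13.5 + (1−12.6)²/12.6 + (32−13.5)²/13.5 + (16−10.8)²/10.8 + (3−11.7)²/11.7 + (13−12.6)²/12.6
   = 0.1105 + 0.4630 + 10.6794 + 25.3519 + 2.5037 + 6.4692 + 0.0127
Sum = 45.590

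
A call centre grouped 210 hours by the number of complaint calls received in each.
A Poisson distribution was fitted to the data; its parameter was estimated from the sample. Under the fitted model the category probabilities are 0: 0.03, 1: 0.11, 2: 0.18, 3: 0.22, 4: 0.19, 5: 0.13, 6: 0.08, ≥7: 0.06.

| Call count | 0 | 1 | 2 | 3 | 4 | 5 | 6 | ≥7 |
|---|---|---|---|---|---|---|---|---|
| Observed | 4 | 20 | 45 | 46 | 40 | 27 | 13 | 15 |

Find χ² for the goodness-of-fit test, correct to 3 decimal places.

3.948

Expected counts E_i = n·p_i: 210×0.03 = 6.3, 210×0.11 = 23.1, 210×0.18 = 37.8, 210×0.22 = 46.2, 210×0.19 = 39.9, 210×0.13 = 27.3, 210×0.08 = 16.8, 210×0.06 = 12.6.
cat         O        E   (O−E)²/E
0           4      6.3     0.8397
1          20     23.1     0.4160
2          45     37.8     1.3714
3          46     46.2     0.0009
4          40     39.9     0.0003
5          27     27.3     0.0033
6          13     16.8     0.8595
≥7         15     12.6     0.4571
Sum = 3.948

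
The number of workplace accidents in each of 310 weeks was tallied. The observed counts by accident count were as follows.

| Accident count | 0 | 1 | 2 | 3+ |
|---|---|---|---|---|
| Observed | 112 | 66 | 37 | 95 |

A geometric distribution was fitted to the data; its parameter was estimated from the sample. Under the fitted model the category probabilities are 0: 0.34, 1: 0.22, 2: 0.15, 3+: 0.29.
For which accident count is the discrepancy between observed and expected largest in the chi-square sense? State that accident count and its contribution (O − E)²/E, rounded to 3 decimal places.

Expected counts E_i = n·p_i: 310×0.34 = 105.4, 310×0.22 = 68.2, 310×0.15 = 46.5, 310×0.29 = 89.9.
0: (112 − 105.4)²/105.4 = 43.56/105.4 = 0.4133
1: (66 − 68.2)²/68.2 = 4.84/68.2 = 0.0710
2: (37 − 46.5)²/46.5 = 90.25/46.5 = 1.9409
3+: (95 − 89.9)²/89.9 = 26.01/89.9 = 0.2893
The largest term is for 2: 1.941.

2, 1.941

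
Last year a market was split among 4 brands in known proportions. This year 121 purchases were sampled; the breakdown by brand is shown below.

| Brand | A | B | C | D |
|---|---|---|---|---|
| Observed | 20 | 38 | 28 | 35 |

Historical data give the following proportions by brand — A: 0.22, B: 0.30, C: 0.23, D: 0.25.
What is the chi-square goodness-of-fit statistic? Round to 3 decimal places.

2.473

Expected counts E_i = n·p_i: 121×0.22 = 26.62, 121×0.30 = 36.3, 121×0.23 = 27.83, 121×0.25 = 30.25.
χ² = (20−26.62)²/26.62 + (38−36.3)²/36.3 + (28−27.83)²/27.83 + (35−30.25)²/30.25
   = 1.6463 + 0.0796 + 0.0010 + 0.7459
Sum = 2.473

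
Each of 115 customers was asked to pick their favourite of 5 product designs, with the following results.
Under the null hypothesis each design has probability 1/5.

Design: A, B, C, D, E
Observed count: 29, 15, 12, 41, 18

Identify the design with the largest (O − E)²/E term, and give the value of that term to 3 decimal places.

D, 14.087

Expected count for each of the 5 categories: 115/5 = 23.
χ² = (29−23)²/23 + (15−23)²/23 + (12−23)²/23 + (41−23)²/23 + (18−23)²/23
   = 1.5652 + 2.7826 + 5.2609 + 14.0870 + 1.0870
The largest term is for D: 14.087.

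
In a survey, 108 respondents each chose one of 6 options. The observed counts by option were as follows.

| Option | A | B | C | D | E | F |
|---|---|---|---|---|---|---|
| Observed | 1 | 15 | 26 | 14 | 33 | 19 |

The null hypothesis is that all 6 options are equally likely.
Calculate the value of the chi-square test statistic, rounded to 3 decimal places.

Under H₀ each category has probability 1/6, so each expected count is 108/6 = 18.
A: (1 − 18)²/18 = 289/18 = 16.0556
B: (15 − 18)²/18 = 9/18 = 0.5000
C: (26 − 18)²/18 = 64/18 = 3.5556
D: (14 − 18)²/18 = 16/18 = 0.8889
E: (33 − 18)²/18 = 225/18 = 12.5000
F: (19 − 18)²/18 = 1/18 = 0.0556
Sum = 33.556

33.556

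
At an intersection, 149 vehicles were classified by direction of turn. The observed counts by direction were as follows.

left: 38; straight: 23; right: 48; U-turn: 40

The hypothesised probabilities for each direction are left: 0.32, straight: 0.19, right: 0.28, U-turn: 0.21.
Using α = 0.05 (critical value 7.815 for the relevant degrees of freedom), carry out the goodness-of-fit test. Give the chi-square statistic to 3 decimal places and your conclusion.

Expected counts E_i = n·p_i: 149×0.32 = 47.68, 149×0.19 = 28.31, 149×0.28 = 41.72, 149×0.21 = 31.29.
cat           O        E   (O−E)²/E
left         38    47.68     1.9652
straight     23    28.31     0.9960
right        48    41.72     0.9453
U-turn       40    31.29     2.4245
Sum = 6.331
df = 3. Since 6.331 < 7.815, we do not reject H₀.

6.331; do not reject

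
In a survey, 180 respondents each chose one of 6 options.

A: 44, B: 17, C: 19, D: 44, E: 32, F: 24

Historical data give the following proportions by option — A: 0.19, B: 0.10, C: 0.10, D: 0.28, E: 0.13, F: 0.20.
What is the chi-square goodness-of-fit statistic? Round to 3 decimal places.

10.893

Expected counts E_i = n·p_i: 180×0.19 = 34.2, 180×0.10 = 18, 180×0.10 = 18, 180×0.28 = 50.4, 180×0.13 = 23.4, 180×0.20 = 36.
cat         O        E   (O−E)²/E
A          44     34.2     2.8082
B          17       18     0.0556
C          19       18     0.0556
D          44     50.4     0.8127
E          32     23.4     3.1607
F          24       36     4.0000
Sum = 10.893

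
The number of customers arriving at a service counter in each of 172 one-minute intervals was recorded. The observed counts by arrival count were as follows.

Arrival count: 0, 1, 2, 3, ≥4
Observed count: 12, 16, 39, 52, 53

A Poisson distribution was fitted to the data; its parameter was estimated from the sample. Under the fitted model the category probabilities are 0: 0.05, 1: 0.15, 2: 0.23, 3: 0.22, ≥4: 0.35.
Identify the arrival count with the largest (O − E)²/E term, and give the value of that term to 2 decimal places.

Expected counts E_i = n·p_i: 172×0.05 = 8.6, 172×0.15 = 25.8, 172×0.23 = 39.56, 172×0.22 = 37.84, 172×0.35 = 60.2.
χ² = (12−8.6)²/8.6 + (16−25.8)²/25.8 + (39−39.56)²/39.56 + (52−37.84)²/37.84 + (53−60.2)²/60.2
   = 1.344 + 3.722 + 0.008 + 5.299 + 0.861
The largest term is for 3: 5.30.

3, 5.30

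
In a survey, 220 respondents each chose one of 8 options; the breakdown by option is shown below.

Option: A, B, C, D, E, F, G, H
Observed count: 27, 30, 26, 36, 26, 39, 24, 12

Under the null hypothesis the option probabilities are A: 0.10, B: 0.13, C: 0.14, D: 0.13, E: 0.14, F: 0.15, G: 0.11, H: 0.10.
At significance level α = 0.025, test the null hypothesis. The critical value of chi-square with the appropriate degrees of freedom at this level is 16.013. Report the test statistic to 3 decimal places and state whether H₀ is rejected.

10.254; do not reject

Expected counts E_i = n·p_i: 220×0.10 = 22, 220×0.13 = 28.6, 220×0.14 = 30.8, 220×0.13 = 28.6, 220×0.14 = 30.8, 220×0.15 = 33, 220×0.11 = 24.2, 220×0.10 = 22.
χ² = (27−22)²/22 + (30−28.6)²/28.6 + (26−30.8)²/30.8 + (36−28.6)²/28.6 + (26−30.8)²/30.8 + (39−33)²/33 + (24−24.2)²/24.2 + (12−22)²/22
   = 1.1364 + 0.0685 + 0.7481 + 1.9147 + 0.7481 + 1.0909 + 0.0017 + 4.5455
Sum = 10.254
df = 7. Since 10.254 < 16.013, we do not reject H₀.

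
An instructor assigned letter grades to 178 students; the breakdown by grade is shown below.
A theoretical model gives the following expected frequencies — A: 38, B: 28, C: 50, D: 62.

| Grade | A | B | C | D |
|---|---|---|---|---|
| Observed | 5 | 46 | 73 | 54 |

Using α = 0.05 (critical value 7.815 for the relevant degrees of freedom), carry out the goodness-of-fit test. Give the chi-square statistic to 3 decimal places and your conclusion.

cat         O        E   (O−E)²/E
A           5       38    28.6579
B          46       28    11.5714
C          73       50    10.5800
D          54       62     1.0323
Sum = 51.842
df = 3. Since 51.842 > 7.815, we reject H₀.

51.842; reject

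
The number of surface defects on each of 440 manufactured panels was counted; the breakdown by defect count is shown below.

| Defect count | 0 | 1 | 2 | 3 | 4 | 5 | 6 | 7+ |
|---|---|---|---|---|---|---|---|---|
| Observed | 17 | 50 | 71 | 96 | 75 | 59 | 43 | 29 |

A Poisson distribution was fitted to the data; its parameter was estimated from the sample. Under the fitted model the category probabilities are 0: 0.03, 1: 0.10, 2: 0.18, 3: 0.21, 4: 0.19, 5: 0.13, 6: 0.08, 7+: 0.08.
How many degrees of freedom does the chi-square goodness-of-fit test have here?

6

There are k = 8 categories and 1 parameter estimated from the data, so df = 8 − 1 − 1 = 6.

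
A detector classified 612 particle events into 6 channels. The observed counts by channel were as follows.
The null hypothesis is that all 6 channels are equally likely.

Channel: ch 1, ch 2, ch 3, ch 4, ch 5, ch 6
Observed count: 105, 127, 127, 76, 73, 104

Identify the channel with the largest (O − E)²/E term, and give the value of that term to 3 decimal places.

ch 5, 8.245

Expected count for each of the 6 categories: 612/6 = 102.
cat         O        E   (O−E)²/E
ch 1      105      102     0.0882
ch 2      127      102     6.1275
ch 3      127      102     6.1275
ch 4       76      102     6.6275
ch 5       73      102     8.2451
ch 6      104      102     0.0392
The largest term is for ch 5: 8.245.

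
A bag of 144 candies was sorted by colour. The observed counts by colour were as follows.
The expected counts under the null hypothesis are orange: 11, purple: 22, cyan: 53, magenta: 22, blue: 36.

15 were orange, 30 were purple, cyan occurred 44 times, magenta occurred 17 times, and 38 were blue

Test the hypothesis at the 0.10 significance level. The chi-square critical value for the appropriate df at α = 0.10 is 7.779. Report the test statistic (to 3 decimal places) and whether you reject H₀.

orange: (15 − 11)²/11 = 16/11 = 1.4545
purple: (30 − 22)²/22 = 64/22 = 2.9091
cyan: (44 − 53)²/53 = 81/53 = 1.5283
magenta: (17 − 22)²/22 = 25/22 = 1.1364
blue: (38 − 36)²/36 = 4/36 = 0.1111
Sum = 7.139
df = 4. Since 7.139 < 7.779, we do not reject H₀.

7.139; do not reject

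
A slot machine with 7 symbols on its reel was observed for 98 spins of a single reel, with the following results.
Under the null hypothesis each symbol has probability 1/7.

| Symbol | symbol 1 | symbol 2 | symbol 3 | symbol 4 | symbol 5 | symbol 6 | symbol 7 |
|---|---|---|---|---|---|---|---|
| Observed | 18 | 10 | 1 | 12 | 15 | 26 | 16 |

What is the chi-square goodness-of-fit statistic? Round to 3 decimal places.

Under H₀ each category has probability 1/7, so each expected count is 98/7 = 14.
cat           O        E   (O−E)²/E
symbol 1     18       14     1.1429
symbol 2     10       14     1.1429
symbol 3      1       14    12.0714
symbol 4     12       14     0.2857
symbol 5     15       14     0.0714
symbol 6     26       14    10.2857
symbol 7     16       14     0.2857
Sum = 25.286

25.286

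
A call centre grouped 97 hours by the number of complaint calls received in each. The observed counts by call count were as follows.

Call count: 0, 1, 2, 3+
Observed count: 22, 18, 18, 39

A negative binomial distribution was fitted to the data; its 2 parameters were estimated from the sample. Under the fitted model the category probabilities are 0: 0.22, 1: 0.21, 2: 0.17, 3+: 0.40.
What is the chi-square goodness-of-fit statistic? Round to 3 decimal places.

0.435

Expected counts E_i = n·p_i: 97×0.22 = 21.34, 97×0.21 = 20.37, 97×0.17 = 16.49, 97×0.40 = 38.8.
0: (22 − 21.34)²/21.34 = 0.4356/21.34 = 0.0204
1: (18 − 20.37)²/20.37 = 5.6169/20.37 = 0.2757
2: (18 − 16.49)²/16.49 = 2.2801/16.49 = 0.1383
3+: (39 − 38.8)²/38.8 = 0.04/38.8 = 0.0010
Sum = 0.435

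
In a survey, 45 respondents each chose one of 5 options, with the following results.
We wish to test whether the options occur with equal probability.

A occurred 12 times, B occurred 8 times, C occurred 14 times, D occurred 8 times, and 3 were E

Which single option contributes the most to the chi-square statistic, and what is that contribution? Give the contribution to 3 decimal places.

E, 4.000

Under H₀ each category has probability 1/5, so each expected count is 45/5 = 9.
χ² = (12−9)²/9 + (8−9)²/9 + (14−9)²/9 + (8−9)²/9 + (3−9)²/9
   = 1.0000 + 0.1111 + 2.7778 + 0.1111 + 4.0000
The largest term is for E: 4.000.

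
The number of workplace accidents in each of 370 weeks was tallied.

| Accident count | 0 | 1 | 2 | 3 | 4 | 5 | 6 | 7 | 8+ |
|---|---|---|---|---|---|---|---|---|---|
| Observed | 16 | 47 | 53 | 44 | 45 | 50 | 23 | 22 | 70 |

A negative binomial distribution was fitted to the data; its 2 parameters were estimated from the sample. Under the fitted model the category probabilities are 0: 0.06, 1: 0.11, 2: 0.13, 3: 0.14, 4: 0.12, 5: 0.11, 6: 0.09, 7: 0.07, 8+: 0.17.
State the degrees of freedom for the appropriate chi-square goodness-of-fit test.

There are k = 9 categories and 2 parameters estimated from the data, so df = 9 − 1 − 2 = 6.

6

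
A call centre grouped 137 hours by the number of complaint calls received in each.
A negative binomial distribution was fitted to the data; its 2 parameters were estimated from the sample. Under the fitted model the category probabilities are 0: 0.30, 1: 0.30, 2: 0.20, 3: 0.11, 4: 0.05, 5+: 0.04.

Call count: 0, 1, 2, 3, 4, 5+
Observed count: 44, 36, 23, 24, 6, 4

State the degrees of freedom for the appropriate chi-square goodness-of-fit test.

3

There are k = 6 categories and 2 parameters estimated from the data, so df = 6 − 1 − 2 = 3.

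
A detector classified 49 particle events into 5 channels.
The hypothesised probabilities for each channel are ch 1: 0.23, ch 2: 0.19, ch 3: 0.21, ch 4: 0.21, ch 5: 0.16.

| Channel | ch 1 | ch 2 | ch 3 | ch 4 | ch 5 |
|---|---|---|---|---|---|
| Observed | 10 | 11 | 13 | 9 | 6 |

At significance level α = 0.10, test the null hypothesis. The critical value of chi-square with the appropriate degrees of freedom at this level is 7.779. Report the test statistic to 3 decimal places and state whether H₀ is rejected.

1.757; do not reject

Expected counts E_i = n·p_i: 49×0.23 = 11.27, 49×0.19 = 9.31, 49×0.21 = 10.29, 49×0.21 = 10.29, 49×0.16 = 7.84.
cat         O        E   (O−E)²/E
ch 1       10    11.27     0.1431
ch 2       11     9.31     0.3068
ch 3       13    10.29     0.7137
ch 4        9    10.29     0.1617
ch 5        6     7.84     0.4318
Sum = 1.757
df = 4. Since 1.757 < 7.779, we do not reject H₀.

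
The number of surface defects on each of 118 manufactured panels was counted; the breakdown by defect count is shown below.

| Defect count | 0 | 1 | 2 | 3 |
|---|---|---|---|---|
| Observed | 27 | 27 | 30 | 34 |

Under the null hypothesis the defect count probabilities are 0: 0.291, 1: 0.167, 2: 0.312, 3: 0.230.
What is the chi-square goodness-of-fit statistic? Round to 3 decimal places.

7.264

Expected counts E_i = n·p_i: 118×0.291 = 34.338, 118×0.167 = 19.706, 118×0.312 = 36.816, 118×0.230 = 27.14.
χ² = (27−34.338)²/34.338 + (27−19.706)²/19.706 + (30−36.816)²/36.816 + (34−27.14)²/27.14
   = 1.5681 + 2.6998 + 1.2619 + 1.7340
Sum = 7.264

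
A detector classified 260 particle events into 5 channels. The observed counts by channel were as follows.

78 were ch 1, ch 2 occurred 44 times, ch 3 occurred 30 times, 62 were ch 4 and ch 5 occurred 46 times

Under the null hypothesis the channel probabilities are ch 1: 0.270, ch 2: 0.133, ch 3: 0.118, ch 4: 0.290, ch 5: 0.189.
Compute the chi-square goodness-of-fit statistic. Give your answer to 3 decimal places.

Expected counts E_i = n·p_i: 260×0.270 = 70.2, 260×0.133 = 34.58, 260×0.118 = 30.68, 260×0.290 = 75.4, 260×0.189 = 49.14.
ch 1: (78 − 70.2)²/70.2 = 60.84/70.2 = 0.8667
ch 2: (44 − 34.58)²/34.58 = 88.7364/34.58 = 2.5661
ch 3: (30 − 30.68)²/30.68 = 0.4624/30.68 = 0.0151
ch 4: (62 − 75.4)²/75.4 = 179.56/75.4 = 2.3814
ch 5: (46 − 49.14)²/49.14 = 9.8596/49.14 = 0.2006
Sum = 6.030

6.030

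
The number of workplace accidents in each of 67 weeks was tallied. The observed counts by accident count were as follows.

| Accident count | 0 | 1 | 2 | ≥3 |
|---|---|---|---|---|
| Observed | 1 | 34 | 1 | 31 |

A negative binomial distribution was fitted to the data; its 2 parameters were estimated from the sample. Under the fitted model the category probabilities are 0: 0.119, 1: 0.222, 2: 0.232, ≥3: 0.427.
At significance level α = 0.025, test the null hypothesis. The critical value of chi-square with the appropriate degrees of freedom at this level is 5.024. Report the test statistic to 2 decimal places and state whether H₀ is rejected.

Expected counts E_i = n·p_i: 67×0.119 = 7.973, 67×0.222 = 14.874, 67×0.232 = 15.544, 67×0.427 = 28.609.
cat         O        E   (O−E)²/E
0           1    7.973      6.098
1          34   14.874     24.594
2           1   15.544     13.608
≥3         31   28.609      0.200
Sum = 44.50
df = 1. Since 44.50 > 5.024, we reject H₀.

44.50; reject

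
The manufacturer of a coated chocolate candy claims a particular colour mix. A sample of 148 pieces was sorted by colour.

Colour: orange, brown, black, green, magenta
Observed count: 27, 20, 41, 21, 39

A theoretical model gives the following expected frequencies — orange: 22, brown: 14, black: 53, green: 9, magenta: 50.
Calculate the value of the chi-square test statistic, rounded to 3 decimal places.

orange: (27 − 22)²/22 = 25/22 = 1.1364
brown: (20 − 14)²/14 = 36/14 = 2.5714
black: (41 − 53)²/53 = 144/53 = 2.7170
green: (21 − 9)²/9 = 144/9 = 16.0000
magenta: (39 − 50)²/50 = 121/50 = 2.4200
Sum = 24.845

24.845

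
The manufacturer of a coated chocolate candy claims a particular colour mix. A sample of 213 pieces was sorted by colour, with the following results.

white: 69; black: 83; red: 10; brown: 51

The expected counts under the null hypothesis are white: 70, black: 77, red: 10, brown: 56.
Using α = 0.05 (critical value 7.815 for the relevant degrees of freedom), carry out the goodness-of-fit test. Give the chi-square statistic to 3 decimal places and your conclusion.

0.928; do not reject

χ² = (69−70)²/70 + (83−77)²/77 + (10−10)²/10 + (51−56)²/56
   = 0.0143 + 0.4675 + 0.0000 + 0.4464
Sum = 0.928
df = 3. Since 0.928 < 7.815, we do not reject H₀.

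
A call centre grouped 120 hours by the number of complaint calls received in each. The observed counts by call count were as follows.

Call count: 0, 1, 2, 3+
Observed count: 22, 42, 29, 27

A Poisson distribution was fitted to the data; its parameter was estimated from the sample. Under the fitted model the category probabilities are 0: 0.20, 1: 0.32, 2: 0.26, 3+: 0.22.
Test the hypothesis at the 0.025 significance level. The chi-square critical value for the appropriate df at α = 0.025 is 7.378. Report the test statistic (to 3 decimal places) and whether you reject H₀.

Expected counts E_i = n·p_i: 120×0.20 = 24, 120×0.32 = 38.4, 120×0.26 = 31.2, 120×0.22 = 26.4.
0: (22 − 24)²/24 = 4/24 = 0.1667
1: (42 − 38.4)²/38.4 = 12.96/38.4 = 0.3375
2: (29 − 31.2)²/31.2 = 4.84/31.2 = 0.1551
3+: (27 − 26.4)²/26.4 = 0.36/26.4 = 0.0136
Sum = 0.673
df = 2. Since 0.673 < 7.378, we do not reject H₀.

0.673; do not reject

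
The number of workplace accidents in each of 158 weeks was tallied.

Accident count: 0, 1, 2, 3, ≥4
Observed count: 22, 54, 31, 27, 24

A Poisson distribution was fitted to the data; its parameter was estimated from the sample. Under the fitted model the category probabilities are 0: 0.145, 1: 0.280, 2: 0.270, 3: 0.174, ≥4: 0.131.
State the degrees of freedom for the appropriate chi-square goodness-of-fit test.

There are k = 5 categories and 1 parameter estimated from the data, so df = 5 − 1 − 1 = 3.

3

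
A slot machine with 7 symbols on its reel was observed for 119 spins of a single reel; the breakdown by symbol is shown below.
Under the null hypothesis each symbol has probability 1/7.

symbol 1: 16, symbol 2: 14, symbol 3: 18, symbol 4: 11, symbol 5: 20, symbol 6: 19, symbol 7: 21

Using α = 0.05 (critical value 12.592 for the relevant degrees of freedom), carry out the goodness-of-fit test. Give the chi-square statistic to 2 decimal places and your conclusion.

Under H₀ each category has probability 1/7, so each expected count is 119/7 = 17.
χ² = (16−17)²/17 + (14−17)²/17 + (18−17)²/17 + (11−17)²/17 + (20−17)²/17 + (19−17)²/17 + (21−17)²/17
   = 0.059 + 0.529 + 0.059 + 2.118 + 0.529 + 0.235 + 0.941
Sum = 4.47
df = 6. Since 4.47 < 12.592, we do not reject H₀.

4.47; do not reject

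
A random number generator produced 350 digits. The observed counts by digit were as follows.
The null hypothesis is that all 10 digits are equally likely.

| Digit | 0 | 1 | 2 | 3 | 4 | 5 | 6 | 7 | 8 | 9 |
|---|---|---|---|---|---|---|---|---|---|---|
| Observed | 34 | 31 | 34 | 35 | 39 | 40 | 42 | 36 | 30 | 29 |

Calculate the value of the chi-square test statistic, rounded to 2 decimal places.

Expected count for each of the 10 categories: 350/10 = 35.
χ² = (34−35)²/35 + (31−35)²/35 + (34−35)²/35 + (35−35)²/35 + (39−35)²/35 + (40−35)²/35 + (42−35)²/35 + (36−35)²/35 + (30−35)²/35 + (29−35)²/35
   = 0.029 + 0.457 + 0.029 + 0.000 + 0.457 + 0.714 + 1.400 + 0.029 + 0.714 + 1.029
Sum = 4.86

4.86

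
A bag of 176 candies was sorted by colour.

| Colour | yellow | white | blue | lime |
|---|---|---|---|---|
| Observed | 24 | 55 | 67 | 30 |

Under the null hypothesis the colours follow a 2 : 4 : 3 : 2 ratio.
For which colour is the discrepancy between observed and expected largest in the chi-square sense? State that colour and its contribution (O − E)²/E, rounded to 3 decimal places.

Ratio total = 11. Expected counts: 176×2/11 = 32, 176×4/11 = 64, 176×3/11 = 48, 176×2/11 = 32.
cat         O        E   (O−E)²/E
yellow     24       32     2.0000
white      55       64     1.2656
blue       67       48     7.5208
lime       30       32     0.1250
The largest term is for blue: 7.521.

blue, 7.521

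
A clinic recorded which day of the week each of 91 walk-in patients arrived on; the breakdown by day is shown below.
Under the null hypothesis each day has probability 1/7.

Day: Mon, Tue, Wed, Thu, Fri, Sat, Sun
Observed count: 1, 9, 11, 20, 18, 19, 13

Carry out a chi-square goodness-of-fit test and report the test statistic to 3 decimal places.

Under H₀ each category has probability 1/7, so each expected count is 91/7 = 13.
Mon: (1 − 13)²/13 = 144/13 = 11.0769
Tue: (9 − 13)²/13 = 16/13 = 1.2308
Wed: (11 − 13)²/13 = 4/13 = 0.3077
Thu: (20 − 13)²/13 = 49/13 = 3.7692
Fri: (18 − 13)²/13 = 25/13 = 1.9231
Sat: (19 − 13)²/13 = 36/13 = 2.7692
Sun: (13 − 13)²/13 = 0/13 = 0.0000
Sum = 21.077

21.077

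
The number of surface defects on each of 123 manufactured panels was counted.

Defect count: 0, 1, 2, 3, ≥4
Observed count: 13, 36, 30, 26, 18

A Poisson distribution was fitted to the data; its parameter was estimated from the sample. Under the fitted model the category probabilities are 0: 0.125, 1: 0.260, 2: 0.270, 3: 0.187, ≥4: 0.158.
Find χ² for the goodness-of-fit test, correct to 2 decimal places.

Expected counts E_i = n·p_i: 123×0.125 = 15.375, 123×0.260 = 31.98, 123×0.270 = 33.21, 123×0.187 = 23.001, 123×0.158 = 19.434.
χ² = (13−15.375)²/15.375 + (36−31.98)²/31.98 + (30−33.21)²/33.21 + (26−23.001)²/23.001 + (18−19.434)²/19.434
   = 0.367 + 0.505 + 0.310 + 0.391 + 0.106
Sum = 1.68

1.68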